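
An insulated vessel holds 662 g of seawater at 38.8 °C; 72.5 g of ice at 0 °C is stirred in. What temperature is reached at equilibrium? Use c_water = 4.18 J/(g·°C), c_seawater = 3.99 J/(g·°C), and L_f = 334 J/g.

T_f ≈ 26.6 °C

Energy conservation, ΣQ = 0:
latent heat to melt: 72.5·334 = 24215
  meltwater 0→T: 72.5·4.18·T = 303.05 T
  seawater cools: 662·3.99·(T − 38.8) = 2641.4(T − 38.8)
2944.4 T = 102486 − 24215 = 78271
T ≈ 26.58 °C (positive, so assuming full melt was valid).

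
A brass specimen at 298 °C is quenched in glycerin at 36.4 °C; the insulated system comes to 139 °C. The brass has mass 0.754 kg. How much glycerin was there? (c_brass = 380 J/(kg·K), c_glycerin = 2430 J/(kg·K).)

m ≈ 0.183 kg

Setting the total heat transfer to zero:
0.754×380×(139 − 298) + m×2430×(139 − 36.4) = 0
249318 m = 45557
m = 45557/249318 ≈ 0.1827 kg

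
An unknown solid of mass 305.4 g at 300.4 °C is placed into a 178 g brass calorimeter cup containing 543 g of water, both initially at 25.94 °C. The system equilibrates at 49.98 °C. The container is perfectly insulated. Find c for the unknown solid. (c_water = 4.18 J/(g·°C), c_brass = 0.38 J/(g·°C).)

c ≈ 0.735 J/(g·°C)

Energy conservation, ΣQ = 0:
305.4·c·(49.98 − 300.4) + 543·4.18·(49.98 − 25.94) + 178·0.38·(49.98 − 25.94) = 0
-76478 c = -56191
c = -56191/-76478 ≈ 0.7347 J/(g·°C)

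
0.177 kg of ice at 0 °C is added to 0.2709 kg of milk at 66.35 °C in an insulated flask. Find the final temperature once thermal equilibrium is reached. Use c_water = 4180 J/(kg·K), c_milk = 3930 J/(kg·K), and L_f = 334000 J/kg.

Conservation of energy gives ΣQ = 0:
latent heat to melt: 0.177·334000 = 59118
  meltwater 0→T: 0.177·4180·T = 739.86 T
  milk cools: 0.2709·3930·(T − 66.35) = 1064.6(T − 66.35)
1804.5 T = 70639 − 59118 = 11521
T ≈ 6.38 °C — above 0 °C, consistent with complete melting.

T_f ≈ 6.4 °C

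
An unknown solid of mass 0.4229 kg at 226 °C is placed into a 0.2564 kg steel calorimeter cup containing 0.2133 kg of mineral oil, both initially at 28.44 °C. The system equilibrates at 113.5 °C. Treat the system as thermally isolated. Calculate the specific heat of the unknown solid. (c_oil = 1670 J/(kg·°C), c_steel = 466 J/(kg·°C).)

c ≈ 850 J/(kg·°C)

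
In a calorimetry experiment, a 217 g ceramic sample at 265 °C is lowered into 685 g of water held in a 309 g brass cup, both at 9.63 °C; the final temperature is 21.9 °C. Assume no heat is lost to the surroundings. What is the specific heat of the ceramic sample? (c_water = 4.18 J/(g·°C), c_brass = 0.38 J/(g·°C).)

c ≈ 0.693 J/(g·°C)

Energy conservation, ΣQ = 0:
217×c×(21.9 − 265) + 685×4.18×(21.9 − 9.63) + 309×0.38×(21.9 − 9.63) = 0
-52753 c = -36573
c = -36573/-52753 ≈ 0.6933 J/(g·°C)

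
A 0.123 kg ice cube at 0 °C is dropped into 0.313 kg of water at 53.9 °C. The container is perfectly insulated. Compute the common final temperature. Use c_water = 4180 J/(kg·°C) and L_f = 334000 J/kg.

Net heat exchanged in the isolated system is zero:
fusion: m_ice L_f = 0.123×334000 = 41082; warm the meltwater: 514.14 T; water cools: 0.313×4180×(T − 53.9) = 1308.3(T − 53.9)
1822.5 T = 70520 − 41082 = 29438
T ≈ 16.15 °C (positive, so assuming full melt was valid).

T_f ≈ 16.2 °C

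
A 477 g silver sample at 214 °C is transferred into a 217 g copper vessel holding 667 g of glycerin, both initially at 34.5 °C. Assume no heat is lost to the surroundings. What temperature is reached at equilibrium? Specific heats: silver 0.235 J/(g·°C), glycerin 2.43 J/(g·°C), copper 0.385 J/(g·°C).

T_f = Σ m_i c_i T_i / Σ m_i c_i:
T_f = (112.09×214 + 1620.8×34.5 + 83.55×34.5) / (112.09 + 1620.8 + 83.55)
    = 82789 / 1816.5 ≈ 45.58 °C

T_f ≈ 45.6 °C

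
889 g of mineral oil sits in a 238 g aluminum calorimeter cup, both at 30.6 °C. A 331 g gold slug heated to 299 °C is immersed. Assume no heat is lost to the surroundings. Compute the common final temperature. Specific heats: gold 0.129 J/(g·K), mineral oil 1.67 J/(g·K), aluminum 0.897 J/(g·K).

T_f ≈ 37.2 °C

Setting the total heat transfer to zero:
331×0.129×(T − 299) + 889×1.67×(T − 30.6) + 238×0.897×(T − 30.6) = 0
1740.8 T = 64729
T = 64729/1740.8 ≈ 37.18 °C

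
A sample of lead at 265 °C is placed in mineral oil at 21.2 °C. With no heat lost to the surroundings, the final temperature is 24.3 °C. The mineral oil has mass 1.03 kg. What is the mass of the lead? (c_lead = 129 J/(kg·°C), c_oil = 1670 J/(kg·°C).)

m ≈ 0.172 kg

|Q_lead| = |Q_oil|:
m×129×(265 − 24.3) = 1.03×1670×(24.3 − 21.2)
31050 m = 5332.3  ⇒  m ≈ 0.1717 kg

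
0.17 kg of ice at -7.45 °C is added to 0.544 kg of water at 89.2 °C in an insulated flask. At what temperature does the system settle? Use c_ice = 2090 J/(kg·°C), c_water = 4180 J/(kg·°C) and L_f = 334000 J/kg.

Energy balance with sensible and latent terms:
warm ice to 0 °C: 0.17×2090×(0 − (-7.45)) = 2647
  latent heat to melt: 0.17×334000 = 56780
  meltwater 0→T: 0.17×4180×T = 710.6 T
  water: 2273.9(T − 89.2)
2984.5 T = 202834 − 59427 = 143407
T ≈ 48.05 °C (positive, so assuming full melt was valid).

T_f ≈ 48.1 °C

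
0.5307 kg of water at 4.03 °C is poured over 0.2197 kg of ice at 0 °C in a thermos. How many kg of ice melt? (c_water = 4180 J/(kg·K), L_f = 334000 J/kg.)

m_melted ≈ 0.0268 kg

Water can give up m c ΔT = 0.5307×4180×4.03 = 8939.9 J before reaching 0 °C.
Melting all 0.2197 kg of ice would need 0.2197×334000 = 73380 J.
That's not enough to melt it all — equilibrium is at 0 °C with ice remaining.
m_melt = 8939.9 / L_f = 0.02677 kg.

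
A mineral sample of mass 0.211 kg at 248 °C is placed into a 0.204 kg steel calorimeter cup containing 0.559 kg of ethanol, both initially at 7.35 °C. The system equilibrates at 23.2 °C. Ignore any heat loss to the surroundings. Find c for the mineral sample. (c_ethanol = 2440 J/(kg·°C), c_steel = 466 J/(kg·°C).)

Energy conservation, ΣQ = 0:
0.211·c·(23.2 − 248) + 0.559·2440·(23.2 − 7.35) + 0.204·466·(23.2 − 7.35) = 0
-47.43 c = -23126
c = -23126/-47.43 ≈ 487.5 J/(kg·°C)

c ≈ 488 J/(kg·°C)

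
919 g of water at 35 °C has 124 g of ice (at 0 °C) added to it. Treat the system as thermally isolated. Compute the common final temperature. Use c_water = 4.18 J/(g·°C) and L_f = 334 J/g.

Setting the total heat transfer to zero:
melt ice: 124×334 = 41416
  warm the meltwater: 518.32 T
  water: 3841.4(T − 35)
4359.7 T = 134450 − 41416 = 93034
T ≈ 21.34 °C — above 0 °C, consistent with complete melting.

T_f ≈ 21.3 °C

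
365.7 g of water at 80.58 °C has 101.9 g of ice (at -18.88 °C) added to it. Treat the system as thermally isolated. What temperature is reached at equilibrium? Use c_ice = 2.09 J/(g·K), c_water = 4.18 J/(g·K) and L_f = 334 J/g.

Let T be the final temperature. ΣQ_i = 0:
ice -18.88→0 °C: 101.9·2.09·18.88 = 4020.9; latent heat to melt: 101.9·334 = 34035; warm the meltwater: 425.94 T; water cools: 365.7·4.18·(T − 80.58) = 1528.6(T − 80.58)
1954.6 T = 123177 − 38055 = 85121
T ≈ 43.55 °C — above 0 °C, consistent with complete melting.

T_f ≈ 43.5 °C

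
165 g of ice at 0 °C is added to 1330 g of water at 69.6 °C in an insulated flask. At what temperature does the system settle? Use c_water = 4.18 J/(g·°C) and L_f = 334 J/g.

T_f ≈ 53.1 °C

Sum of m c ΔT and latent-heat terms is zero:
fusion: m_ice L_f = 165·334 = 55110; meltwater 0→T: 165·4.18·T = 689.7 T; water cools: 1330·4.18·(T − 69.6) = 5559.4(T − 69.6)
6249.1 T = 386934 − 55110 = 331824
T ≈ 53.10 °C — above 0 °C, consistent with complete melting.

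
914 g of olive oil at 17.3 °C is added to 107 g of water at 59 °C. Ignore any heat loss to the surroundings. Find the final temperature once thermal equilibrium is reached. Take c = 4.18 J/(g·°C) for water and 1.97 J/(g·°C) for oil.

T_f ≈ 25.6 °C

Setting the total heat transfer to zero:
107*4.18*(T − 59) + 914*1.97*(T − 17.3) = 0
447.26(T − 59) + 1800.6(T − 17.3) = 0
(447.26 + 1800.6) T = 447.26*59 + 1800.6*17.3
T ≈ 25.60 °C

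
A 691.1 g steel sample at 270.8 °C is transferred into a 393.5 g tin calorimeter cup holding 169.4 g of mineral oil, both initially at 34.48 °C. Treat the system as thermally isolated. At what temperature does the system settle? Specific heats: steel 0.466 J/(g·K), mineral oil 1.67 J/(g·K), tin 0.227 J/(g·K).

T_f is the heat-capacity-weighted average of the initial temperatures:
T_f = (322.05·270.8 + 282.9·34.48 + 89.32·34.48) / (322.05 + 282.9 + 89.32)
    = 100046 / 694.28 ≈ 144.10 °C

T_f ≈ 144.1 °C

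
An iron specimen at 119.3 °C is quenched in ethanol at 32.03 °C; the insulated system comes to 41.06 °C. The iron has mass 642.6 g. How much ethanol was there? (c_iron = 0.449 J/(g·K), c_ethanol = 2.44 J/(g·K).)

m ≈ 1020 g

Setting the total heat transfer to zero:
642.6·0.449·(41.06 − 119.3) + m·2.44·(41.06 − 32.03) = 0
22.03 m = 22574
m = 22574/22.03 ≈ 1025 g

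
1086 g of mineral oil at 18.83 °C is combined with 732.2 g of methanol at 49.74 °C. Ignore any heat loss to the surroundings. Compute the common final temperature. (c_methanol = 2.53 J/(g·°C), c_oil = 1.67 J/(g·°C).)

Heat gained plus heat lost sum to zero:
732.2·2.53·(T − 49.74) + 1086·1.67·(T − 18.83) = 0
1852.5(T − 49.74) + 1813.6(T − 18.83) = 0
3666.1 T = 126292
T = 126292/3666.1 ≈ 34.45 °C

T_f ≈ 34.4 °C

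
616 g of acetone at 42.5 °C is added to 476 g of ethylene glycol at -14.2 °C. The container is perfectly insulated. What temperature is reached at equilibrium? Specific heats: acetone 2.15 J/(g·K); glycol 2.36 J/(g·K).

Heat gained plus heat lost sum to zero:
616·2.15·(T − 42.5) + 476·2.36·(T − (-14.2)) = 0
(1324.4 + 1123.4) T = 1324.4·42.5 + 1123.4·(-14.2)
T ≈ 16.48 °C

T_f ≈ 16.5 °C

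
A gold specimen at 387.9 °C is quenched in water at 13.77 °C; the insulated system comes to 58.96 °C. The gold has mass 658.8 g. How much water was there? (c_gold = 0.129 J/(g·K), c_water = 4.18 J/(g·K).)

m ≈ 148 g

|Q_gold| = |Q_water|:
658.8·0.129·(387.9 − 58.96) = m·4.18·(58.96 − 13.77)
188.89 m = 27955  ⇒  m ≈ 148 g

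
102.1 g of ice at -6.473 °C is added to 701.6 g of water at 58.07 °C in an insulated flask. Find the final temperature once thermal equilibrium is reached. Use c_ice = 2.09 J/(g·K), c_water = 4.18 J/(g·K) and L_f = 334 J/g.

Setting the total heat transfer to zero:
warm ice to 0 °C: 102.1·2.09·(0 − (-6.473)) = 1381.3; fusion: m_ice L_f = 102.1·334 = 34101; warm the meltwater: 426.78 T; water cools: 701.6·4.18·(T − 58.07) = 2932.7(T − 58.07)
3359.5 T = 170301 − 35483 = 134819
T ≈ 40.13 °C (positive, so assuming full melt was valid).

T_f ≈ 40.1 °C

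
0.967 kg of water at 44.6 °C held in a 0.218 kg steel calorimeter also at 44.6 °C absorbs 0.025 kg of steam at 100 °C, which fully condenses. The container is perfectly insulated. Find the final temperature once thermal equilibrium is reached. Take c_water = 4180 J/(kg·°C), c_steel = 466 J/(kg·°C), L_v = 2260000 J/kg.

Taking heat into each body as positive, Σ m c ΔT = 0:
steam→water at 100 °C releases m L_v = 0.025×2260000 = 56500; condensed water 100 °C→T: 104.5(T − 100); water warms: 0.967×4180×(T − 44.6) = 4042.1(T − 44.6); cup: 101.59(T − 44.6)
4248.1 T = 56500 + 10450 + 184807 = 251757
T ≈ 59.26 °C, under the boiling point, so the assumption holds.

T_f ≈ 59.3 °C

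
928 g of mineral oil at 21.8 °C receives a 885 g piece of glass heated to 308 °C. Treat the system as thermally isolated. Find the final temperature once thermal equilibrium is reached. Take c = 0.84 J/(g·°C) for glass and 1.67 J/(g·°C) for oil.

T_f ≈ 114.6 °C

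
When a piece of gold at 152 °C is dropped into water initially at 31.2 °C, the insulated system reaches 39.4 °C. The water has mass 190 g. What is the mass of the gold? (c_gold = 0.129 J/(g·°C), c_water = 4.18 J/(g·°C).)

m ≈ 448 g

Setting the total heat transfer to zero:
m×0.129×(39.4 − 152) + 190×4.18×(39.4 − 31.2) = 0
-14.53 m = -6512.4
m = -6512.4/-14.53 ≈ 448.3 g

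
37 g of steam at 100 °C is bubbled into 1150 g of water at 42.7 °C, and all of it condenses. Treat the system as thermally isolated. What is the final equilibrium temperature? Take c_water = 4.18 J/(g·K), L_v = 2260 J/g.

Sum of m c ΔT and latent-heat terms is zero:
latent heat released on condensation: 37·2260 = 83620; condensate cools 100→T: 37·4.18·(T − 100) = 154.66(T − 100); original water: 4807(T − 42.7)
4961.7 T = 83620 + 15466 + 205259 = 304345
T ≈ 61.34 °C (< 100 °C, so full condensation is consistent).

T_f ≈ 61.3 °C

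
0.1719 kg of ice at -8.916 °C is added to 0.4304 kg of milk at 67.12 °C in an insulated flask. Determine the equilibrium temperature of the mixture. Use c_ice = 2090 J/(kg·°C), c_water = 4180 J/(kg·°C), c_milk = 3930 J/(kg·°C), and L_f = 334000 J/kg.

Net heat exchanged in the isolated system is zero:
ice -8.916→0 °C: 0.1719·2090·8.916 = 3203.3; melt ice: 0.1719·334000 = 57415; meltwater 0→T: 0.1719·4180·T = 718.54 T; milk: 1691.5(T − 67.12)
2410 T = 113532 − 60618 = 52914
T ≈ 21.96 °C — above 0 °C, consistent with complete melting.

T_f ≈ 22.0 °C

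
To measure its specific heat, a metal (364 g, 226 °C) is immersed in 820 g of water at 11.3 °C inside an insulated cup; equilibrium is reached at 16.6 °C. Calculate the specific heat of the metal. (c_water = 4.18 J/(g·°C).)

c ≈ 0.238 J/(g·°C)

Heat lost by the metal = heat gained by the water:
364·c·(226 − 16.6) = 820·4.18·(16.6 − 11.3)
76222 c = 18166  ⇒  c ≈ 0.2383 J/(g·°C)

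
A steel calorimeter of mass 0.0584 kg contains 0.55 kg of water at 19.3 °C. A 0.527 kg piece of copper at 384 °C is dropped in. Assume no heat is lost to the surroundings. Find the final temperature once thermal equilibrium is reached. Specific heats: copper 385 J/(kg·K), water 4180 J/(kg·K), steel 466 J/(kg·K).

T_f ≈ 48.6 °C

Conservation of energy gives ΣQ = 0:
0.527*385*(T − 384) + 0.55*4180*(T − 19.3) + 0.0584*466*(T − 19.3) = 0
(202.9 + 2299 + 27.21) T = 202.9*384 + 2299*19.3 + 27.21*19.3
T ≈ 48.56 °C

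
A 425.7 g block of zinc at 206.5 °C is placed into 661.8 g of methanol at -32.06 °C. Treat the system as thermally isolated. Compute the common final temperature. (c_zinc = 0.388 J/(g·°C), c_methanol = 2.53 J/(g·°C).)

Heat gained plus heat lost sum to zero:
425.7×0.388×(T − 206.5) + 661.8×2.53×(T − (-32.06)) = 0
1839.5 T = -19572
T = -19572 / 1839.5 = -10.6 °C

T_f ≈ -10.6 °C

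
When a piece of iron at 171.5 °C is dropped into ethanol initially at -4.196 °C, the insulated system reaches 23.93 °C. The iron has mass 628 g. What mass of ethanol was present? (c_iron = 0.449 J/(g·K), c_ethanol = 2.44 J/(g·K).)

m ≈ 606 g

Heat gained plus heat lost sum to zero:
628×0.449×(23.93 − 171.5) + m×2.44×(23.93 − (-4.196)) = 0
68.63 m = 41611
m = 41611/68.63 ≈ 606.3 g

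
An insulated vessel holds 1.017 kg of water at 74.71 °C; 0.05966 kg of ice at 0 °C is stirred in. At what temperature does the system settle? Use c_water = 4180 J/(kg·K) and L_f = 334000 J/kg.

Taking heat into each body as positive, Σ m c ΔT = 0:
fusion: m_ice L_f = 0.05966×334000 = 19926; meltwater 0→T: 0.05966×4180×T = 249.38 T; water cools: 1.017×4180×(T − 74.71) = 4251.1(T − 74.71)
4500.4 T = 317597 − 19926 = 297670
T ≈ 66.14 °C (positive, so assuming full melt was valid).

T_f ≈ 66.1 °C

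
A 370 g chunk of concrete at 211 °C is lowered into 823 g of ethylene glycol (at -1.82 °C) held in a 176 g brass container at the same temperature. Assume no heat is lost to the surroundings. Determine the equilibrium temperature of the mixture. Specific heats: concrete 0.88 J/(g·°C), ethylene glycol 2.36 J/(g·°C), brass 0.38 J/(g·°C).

Setting the total heat transfer to zero:
370·0.88·(T − 211) + 823·2.36·(T − (-1.82)) + 176·0.38·(T − (-1.82)) = 0
2334.8 T = 65045
T ≈ 27.86 °C

T_f ≈ 27.9 °C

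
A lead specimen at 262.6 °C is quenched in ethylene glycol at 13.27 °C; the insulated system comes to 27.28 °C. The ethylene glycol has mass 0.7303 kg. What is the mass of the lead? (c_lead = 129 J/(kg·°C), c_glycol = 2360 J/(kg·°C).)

|Q_lead| = |Q_glycol|:
m·129·(262.6 − 27.28) = 0.7303·2360·(27.28 − 13.27)
30356 m = 24146  ⇒  m ≈ 0.7954 kg

m ≈ 0.795 kg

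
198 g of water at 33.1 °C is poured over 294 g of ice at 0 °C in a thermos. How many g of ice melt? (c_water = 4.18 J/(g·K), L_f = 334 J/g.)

m_melted ≈ 82 g

Cooling the water to 0 °C releases 198·4.18·33.1 = 27395 J.
Fully melting the ice requires m_ice L_f = 294·334 = 98196 J.
27395 J < 98196 J, so only part of the ice melts and the system sits at 0 °C.
m_melt = 27395 / L_f = 82.02 g.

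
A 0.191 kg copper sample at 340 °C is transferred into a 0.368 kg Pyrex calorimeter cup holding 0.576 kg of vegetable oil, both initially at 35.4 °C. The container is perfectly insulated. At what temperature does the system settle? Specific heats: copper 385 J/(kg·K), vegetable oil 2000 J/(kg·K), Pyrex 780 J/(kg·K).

T_f ≈ 50.2 °C

Conservation of energy gives ΣQ = 0:
0.191·385·(T − 340) + 0.576·2000·(T − 35.4) + 0.368·780·(T − 35.4) = 0
73.53(T − 340) + 1152(T − 35.4) + 287.04(T − 35.4) = 0
(73.53 + 1152 + 287.04) T = 73.53·340 + 1152·35.4 + 287.04·35.4
T = 75944/1512.6 ≈ 50.21 °C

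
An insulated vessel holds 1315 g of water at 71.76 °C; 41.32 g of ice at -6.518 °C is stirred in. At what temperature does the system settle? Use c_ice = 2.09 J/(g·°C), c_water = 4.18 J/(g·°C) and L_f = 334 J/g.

T_f ≈ 67.0 °C

Conservation of energy gives ΣQ = 0:
warm ice to 0 °C: 41.32×2.09×(0 − (-6.518)) = 562.89
  melt ice: 41.32×334 = 13801
  meltwater 0→T: 41.32×4.18×T = 172.72 T
  water cools: 1315×4.18×(T − 71.76) = 5496.7(T − 71.76)
5669.4 T = 394443 − 14364 = 380079
T ≈ 67.04 °C. Since T > 0 °C, the all-ice-melts assumption holds.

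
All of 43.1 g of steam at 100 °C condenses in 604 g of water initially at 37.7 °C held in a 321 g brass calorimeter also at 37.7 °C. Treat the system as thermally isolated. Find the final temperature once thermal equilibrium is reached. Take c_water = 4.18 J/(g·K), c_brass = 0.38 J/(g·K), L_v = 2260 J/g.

T_f ≈ 76.1 °C

Energy balance with sensible and latent terms:
steam→water at 100 °C releases m L_v = 43.1·2260 = 97406
  condensed water 100 °C→T: 180.16(T − 100)
  original water: 2524.7(T − 37.7)
  brass cup: 321·0.38·(T − 37.7) = 121.98(T − 37.7)
2826.9 T = 97406 + 18016 + 99781 = 215202
T ≈ 76.13 °C — below 100 °C, confirming all the steam condensed.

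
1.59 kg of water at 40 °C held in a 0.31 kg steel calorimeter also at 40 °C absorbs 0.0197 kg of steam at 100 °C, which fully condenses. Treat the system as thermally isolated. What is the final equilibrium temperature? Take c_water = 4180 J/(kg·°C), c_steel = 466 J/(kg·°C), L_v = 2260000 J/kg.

Let T be the final temperature. ΣQ_i = 0:
condense steam: −0.0197·2260000 = −44522; condensate cools 100→T: 0.0197·4180·(T − 100) = 82.35(T − 100); original water: 6646.2(T − 40); cup: 144.46(T − 40)
6873 T = 44522 + 8234.6 + 271626 = 324383
T ≈ 47.20 °C (< 100 °C, so full condensation is consistent).

T_f ≈ 47.2 °C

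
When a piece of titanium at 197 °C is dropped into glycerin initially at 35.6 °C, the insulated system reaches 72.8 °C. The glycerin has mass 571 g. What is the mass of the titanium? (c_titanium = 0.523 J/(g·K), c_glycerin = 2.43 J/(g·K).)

Heat lost by the titanium = heat gained by the glycerin:
m·0.523·(197 − 72.8) = 571·2.43·(72.8 − 35.6)
64.96 m = 51616  ⇒  m ≈ 794.6 g

m ≈ 795 g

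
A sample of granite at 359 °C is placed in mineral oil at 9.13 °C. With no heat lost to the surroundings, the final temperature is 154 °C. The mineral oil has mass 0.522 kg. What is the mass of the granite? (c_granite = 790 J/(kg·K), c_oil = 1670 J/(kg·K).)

Energy conservation, ΣQ = 0:
m×790×(154 − 359) + 0.522×1670×(154 − 9.13) = 0
-161950 m = -126289
m = -126289/-161950 ≈ 0.7798 kg

m ≈ 0.78 kg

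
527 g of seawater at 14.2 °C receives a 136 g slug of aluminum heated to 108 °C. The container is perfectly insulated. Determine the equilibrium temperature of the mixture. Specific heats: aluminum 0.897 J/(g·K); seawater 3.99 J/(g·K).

Taking heat into each body as positive, Σ m c ΔT = 0:
136·0.897·(T − 108) + 527·3.99·(T − 14.2) = 0
121.99(T − 108) + 2102.7(T − 14.2) = 0
2224.7 T = 43034
T = 43034/2224.7 ≈ 19.34 °C

T_f ≈ 19.3 °C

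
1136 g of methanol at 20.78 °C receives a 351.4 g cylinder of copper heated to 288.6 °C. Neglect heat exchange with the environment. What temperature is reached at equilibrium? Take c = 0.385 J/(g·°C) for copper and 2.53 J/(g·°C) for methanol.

|Q_copper| = |Q_methanol|:
351.4·0.385·(288.6 − T) = 1136·2.53·(T − 20.78)
135.29(288.6 − T) = 2874.1(T − 20.78)
3009.4 T = 98768  ⇒  T ≈ 32.82 °C

T_f ≈ 32.8 °C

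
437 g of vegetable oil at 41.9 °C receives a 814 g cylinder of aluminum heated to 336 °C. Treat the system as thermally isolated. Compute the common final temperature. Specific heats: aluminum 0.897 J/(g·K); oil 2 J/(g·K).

T_f ≈ 175.8 °C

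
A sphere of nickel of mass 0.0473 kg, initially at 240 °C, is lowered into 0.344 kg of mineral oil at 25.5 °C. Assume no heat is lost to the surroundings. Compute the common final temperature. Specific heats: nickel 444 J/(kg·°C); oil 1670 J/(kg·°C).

T_f is the heat-capacity-weighted average of the initial temperatures:
T_f = (21*240 + 574.48*25.5) / (21 + 574.48)
    = 19690 / 595.48 ≈ 33.06 °C

T_f ≈ 33.1 °C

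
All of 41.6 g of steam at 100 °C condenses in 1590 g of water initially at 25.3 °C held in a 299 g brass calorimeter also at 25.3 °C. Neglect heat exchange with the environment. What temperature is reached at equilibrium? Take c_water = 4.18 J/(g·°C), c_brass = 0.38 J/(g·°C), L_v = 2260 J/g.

Let T be the final temperature. ΣQ_i = 0:
latent heat released on condensation: 41.6×2260 = 94016
  condensate cools 100→T: 41.6×4.18×(T − 100) = 173.89(T − 100)
  water warms: 1590×4.18×(T − 25.3) = 6646.2(T − 25.3)
  cup: 113.62(T − 25.3)
6933.7 T = 94016 + 17389 + 171023 = 282428
T ≈ 40.73 °C, under the boiling point, so the assumption holds.

T_f ≈ 40.7 °C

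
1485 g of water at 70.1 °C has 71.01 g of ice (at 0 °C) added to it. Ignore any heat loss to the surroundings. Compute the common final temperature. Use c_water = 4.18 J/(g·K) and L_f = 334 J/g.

Net heat exchanged in the isolated system is zero:
melt ice: 71.01×334 = 23717
  meltwater 0→T: 71.01×4.18×T = 296.82 T
  water cools: 1485×4.18×(T − 70.1) = 6207.3(T − 70.1)
6504.1 T = 435132 − 23717 = 411414
T ≈ 63.25 °C — above 0 °C, consistent with complete melting.

T_f ≈ 63.3 °C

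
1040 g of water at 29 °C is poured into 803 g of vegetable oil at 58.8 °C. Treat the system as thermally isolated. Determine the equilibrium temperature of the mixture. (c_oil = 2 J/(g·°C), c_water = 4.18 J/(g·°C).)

Energy conservation, ΣQ = 0:
803×2×(T − 58.8) + 1040×4.18×(T − 29) = 0
(1606 + 4347.2) T = 1606×58.8 + 4347.2×29
T ≈ 37.04 °C

T_f ≈ 37.0 °C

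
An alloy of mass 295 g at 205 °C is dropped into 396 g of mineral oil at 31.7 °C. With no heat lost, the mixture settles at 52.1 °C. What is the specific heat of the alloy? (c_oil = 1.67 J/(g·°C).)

Setting the total heat transfer to zero:
295·c·(52.1 − 205) + 396·1.67·(52.1 − 31.7) = 0
-45106 c = -13491
c = -13491/-45106 ≈ 0.2991 J/(g·°C)

c ≈ 0.299 J/(g·°C)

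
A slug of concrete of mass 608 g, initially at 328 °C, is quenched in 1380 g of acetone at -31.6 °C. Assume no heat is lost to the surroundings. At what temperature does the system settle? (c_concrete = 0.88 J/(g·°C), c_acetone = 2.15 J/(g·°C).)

T_f ≈ 23.3 °C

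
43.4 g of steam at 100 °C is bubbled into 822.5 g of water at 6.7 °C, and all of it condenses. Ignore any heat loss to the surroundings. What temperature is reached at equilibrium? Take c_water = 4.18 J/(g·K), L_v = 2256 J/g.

Setting the total heat transfer to zero:
latent heat released on condensation: 43.4×2256 = 97910
  condensate cools 100→T: 43.4×4.18×(T − 100) = 181.41(T − 100)
  original water: 3438(T − 6.7)
3619.5 T = 97910 + 18141 + 23035 = 139087
T ≈ 38.43 °C — below 100 °C, confirming all the steam condensed.

T_f ≈ 38.4 °C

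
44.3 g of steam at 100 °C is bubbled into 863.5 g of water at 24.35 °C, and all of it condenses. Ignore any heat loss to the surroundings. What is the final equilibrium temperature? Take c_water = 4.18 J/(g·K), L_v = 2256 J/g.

T_f ≈ 54.4 °C

Conservation of energy gives ΣQ = 0:
latent heat released on condensation: 44.3×2256 = 99941
  condensate cools 100→T: 44.3×4.18×(T − 100) = 185.17(T − 100)
  original water: 3609.4(T − 24.35)
3794.6 T = 99941 + 18517 + 87890 = 206348
T ≈ 54.38 °C, under the boiling point, so the assumption holds.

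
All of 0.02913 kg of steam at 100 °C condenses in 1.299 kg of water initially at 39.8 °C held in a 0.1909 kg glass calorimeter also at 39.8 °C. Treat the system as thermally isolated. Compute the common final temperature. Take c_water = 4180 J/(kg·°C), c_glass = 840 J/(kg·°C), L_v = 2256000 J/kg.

T_f ≈ 52.6 °C

Conservation of energy gives ΣQ = 0:
condense steam: −0.02913×2256000 = −65717
  condensate cools 100→T: 0.02913×4180×(T − 100) = 121.76(T − 100)
  water warms: 1.299×4180×(T − 39.8) = 5429.8(T − 39.8)
  glass cup: 0.1909×840×(T − 39.8) = 160.36(T − 39.8)
5711.9 T = 65717 + 12176 + 222489 = 300383
T ≈ 52.59 °C — below 100 °C, confirming all the steam condensed.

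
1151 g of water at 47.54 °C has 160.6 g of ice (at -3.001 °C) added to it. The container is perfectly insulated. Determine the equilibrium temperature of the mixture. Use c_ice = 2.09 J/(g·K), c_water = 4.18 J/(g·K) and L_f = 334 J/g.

Energy conservation, ΣQ = 0:
warm ice to 0 °C: 160.6×2.09×(0 − (-3.001)) = 1007.3
  melt ice: 160.6×334 = 53640
  warm the meltwater: 671.31 T
  water cools: 1151×4.18×(T − 47.54) = 4811.2(T − 47.54)
5482.5 T = 228723 − 54648 = 174076
T ≈ 31.75 °C — above 0 °C, consistent with complete melting.

T_f ≈ 31.8 °C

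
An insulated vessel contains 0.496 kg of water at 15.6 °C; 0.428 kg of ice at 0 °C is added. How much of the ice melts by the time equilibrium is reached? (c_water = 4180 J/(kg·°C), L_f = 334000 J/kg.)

m_melted ≈ 0.0968 kg

Cooling the water to 0 °C releases 0.496·4180·15.6 = 32343 J.
To melt every bit of ice: 0.428·334000 = 142952 J.
Since 32343 < 142952 J, not all the ice melts; equilibrium is at 0 °C.
Mass melted = 32343/334000 ≈ 0.09684 kg.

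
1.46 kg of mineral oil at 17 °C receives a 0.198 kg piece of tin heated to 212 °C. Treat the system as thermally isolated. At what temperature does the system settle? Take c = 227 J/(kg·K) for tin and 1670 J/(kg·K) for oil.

Setting the total heat transfer to zero:
0.198×227×(T − 212) + 1.46×1670×(T − 17) = 0
44.95(T − 212) + 2438.2(T − 17) = 0
(44.95 + 2438.2) T = 44.95×212 + 2438.2×17
T ≈ 20.53 °C

T_f ≈ 20.5 °C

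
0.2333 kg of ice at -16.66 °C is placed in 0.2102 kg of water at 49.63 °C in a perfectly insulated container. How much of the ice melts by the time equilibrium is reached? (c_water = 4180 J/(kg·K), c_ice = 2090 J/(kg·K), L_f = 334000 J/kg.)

m_melted ≈ 0.106 kg

Heat available from the water dropping to 0 °C: 0.2102×4180×49.63 = 43607 J.
Of that, 0.2333×2090×16.66 = 8123.4 J goes to bring the ice to 0 °C, leaving 35483 J.
Fully melting the ice requires m_ice L_f = 0.2333×334000 = 77922 J.
Since 35483 < 77922 J, not all the ice melts; equilibrium is at 0 °C.
m_melted×334000 = 35483  ⇒  m_melted ≈ 0.1062 kg.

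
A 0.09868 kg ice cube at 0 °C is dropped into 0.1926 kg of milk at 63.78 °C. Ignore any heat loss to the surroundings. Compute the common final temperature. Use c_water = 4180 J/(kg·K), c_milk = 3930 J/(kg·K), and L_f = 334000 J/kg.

Energy conservation, ΣQ = 0:
fusion: m_ice L_f = 0.09868·334000 = 32959; meltwater 0→T: 0.09868·4180·T = 412.48 T; milk cools: 0.1926·3930·(T − 63.78) = 756.92(T − 63.78)
1169.4 T = 48276 − 32959 = 15317
T ≈ 13.10 °C — above 0 °C, consistent with complete melting.

T_f ≈ 13.1 °C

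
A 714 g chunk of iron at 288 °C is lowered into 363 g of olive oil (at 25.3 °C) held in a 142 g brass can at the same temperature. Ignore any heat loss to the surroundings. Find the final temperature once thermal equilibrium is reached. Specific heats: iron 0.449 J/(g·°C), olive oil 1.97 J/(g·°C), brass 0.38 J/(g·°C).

With ΣQ=0 the equilibrium temperature is the m·c-weighted mean:
T_f = (320.59×288 + 715.11×25.3 + 53.96×25.3) / (320.59 + 715.11 + 53.96)
    = 111786 / 1089.7 ≈ 102.59 °C

T_f ≈ 102.6 °C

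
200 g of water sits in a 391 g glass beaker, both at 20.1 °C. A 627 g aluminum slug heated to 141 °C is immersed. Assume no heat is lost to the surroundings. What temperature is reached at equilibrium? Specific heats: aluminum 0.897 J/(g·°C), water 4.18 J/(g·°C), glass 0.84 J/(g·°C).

T_f ≈ 59.5 °C

Setting the total heat transfer to zero:
627*0.897*(T − 141) + 200*4.18*(T − 20.1) + 391*0.84*(T − 20.1) = 0
562.42(T − 141) + 836(T − 20.1) + 328.44(T − 20.1) = 0
(562.42 + 836 + 328.44) T = 562.42*141 + 836*20.1 + 328.44*20.1
T ≈ 59.48 °C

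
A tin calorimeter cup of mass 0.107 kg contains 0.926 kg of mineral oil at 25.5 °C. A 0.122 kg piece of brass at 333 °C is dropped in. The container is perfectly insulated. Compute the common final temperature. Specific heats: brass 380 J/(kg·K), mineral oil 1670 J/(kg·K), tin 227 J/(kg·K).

T_f ≈ 34.3 °C

T_f is the heat-capacity-weighted average of the initial temperatures:
T_f = (46.36*333 + 1546.4*25.5 + 24.29*25.5) / (46.36 + 1546.4 + 24.29)
    = 55491 / 1617.1 ≈ 34.32 °C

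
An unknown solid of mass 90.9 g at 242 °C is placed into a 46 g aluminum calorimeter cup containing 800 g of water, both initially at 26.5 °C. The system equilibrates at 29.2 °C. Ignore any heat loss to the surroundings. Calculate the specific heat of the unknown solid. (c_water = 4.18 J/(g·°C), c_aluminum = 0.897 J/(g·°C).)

c ≈ 0.473 J/(g·°C)

Setting the total heat transfer to zero:
90.9×c×(29.2 − 242) + 800×4.18×(29.2 − 26.5) + 46×0.897×(29.2 − 26.5) = 0
-19344 c = -9140.2
c = -9140.2/-19344 ≈ 0.4725 J/(g·°C)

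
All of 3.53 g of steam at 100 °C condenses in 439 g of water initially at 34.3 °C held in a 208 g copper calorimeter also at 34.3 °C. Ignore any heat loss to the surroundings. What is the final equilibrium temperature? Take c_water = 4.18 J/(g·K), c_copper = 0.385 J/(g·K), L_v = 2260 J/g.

T_f ≈ 38.9 °C

Taking heat into each body as positive, Σ m c ΔT = 0:
steam→water at 100 °C releases m L_v = 3.53×2260 = 7977.8
  condensed water 100 °C→T: 14.76(T − 100)
  original water: 1835(T − 34.3)
  cup: 80.08(T − 34.3)
1929.9 T = 7977.8 + 1475.5 + 65688 = 75141
T ≈ 38.94 °C — below 100 °C, confirming all the steam condensed.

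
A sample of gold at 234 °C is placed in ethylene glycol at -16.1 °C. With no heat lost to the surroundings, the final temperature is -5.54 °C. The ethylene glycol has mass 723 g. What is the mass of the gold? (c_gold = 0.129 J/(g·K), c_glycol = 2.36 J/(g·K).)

m ≈ 583 g

Energy conservation, ΣQ = 0:
m·0.129·(-5.54 − 234) + 723·2.36·(-5.54 − (-16.1)) = 0
-30.9 m = -18018
m = -18018/-30.9 ≈ 583.1 g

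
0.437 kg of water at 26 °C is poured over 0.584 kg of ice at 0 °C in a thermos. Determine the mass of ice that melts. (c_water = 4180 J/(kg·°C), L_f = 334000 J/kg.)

m_melted ≈ 0.142 kg

Cooling the water to 0 °C releases 0.437×4180×26 = 47493 J.
To melt every bit of ice: 0.584×334000 = 195056 J.
That's not enough to melt it all — equilibrium is at 0 °C with ice remaining.
m_melt = 47493 / L_f = 0.1422 kg.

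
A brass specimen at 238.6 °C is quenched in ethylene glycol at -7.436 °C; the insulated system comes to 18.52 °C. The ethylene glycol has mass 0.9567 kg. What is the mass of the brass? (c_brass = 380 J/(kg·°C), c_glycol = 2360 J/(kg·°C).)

Heat lost by the brass = heat gained by the glycol:
m×380×(238.6 − 18.52) = 0.9567×2360×(18.52 − (-7.436))
83630 m = 58604  ⇒  m ≈ 0.7007 kg

m ≈ 0.701 kg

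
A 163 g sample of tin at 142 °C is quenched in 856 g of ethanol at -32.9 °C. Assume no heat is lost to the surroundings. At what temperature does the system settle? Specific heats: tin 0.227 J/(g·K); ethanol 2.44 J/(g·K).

Heat gained plus heat lost sum to zero:
163·0.227·(T − 142) + 856·2.44·(T − (-32.9)) = 0
2125.6 T = -63462
T ≈ -29.86 °C

T_f ≈ -29.9 °C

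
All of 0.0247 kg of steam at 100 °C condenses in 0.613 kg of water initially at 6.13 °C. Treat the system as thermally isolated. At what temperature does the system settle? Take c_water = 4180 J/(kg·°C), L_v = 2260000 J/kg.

Energy conservation, ΣQ = 0:
steam→water at 100 °C releases m L_v = 0.0247·2260000 = 55822; condensed water 100 °C→T: 103.25(T − 100); original water: 2562.3(T − 6.13)
2665.6 T = 55822 + 10325 + 15707 = 81854
T ≈ 30.71 °C — below 100 °C, confirming all the steam condensed.

T_f ≈ 30.7 °C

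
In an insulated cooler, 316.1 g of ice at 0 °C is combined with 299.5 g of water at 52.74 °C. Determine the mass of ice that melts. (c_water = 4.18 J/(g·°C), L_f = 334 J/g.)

Water can give up m c ΔT = 299.5×4.18×52.74 = 66026 J before reaching 0 °C.
To melt every bit of ice: 316.1×334 = 105577 J.
Since 66026 < 105577 J, not all the ice melts; equilibrium is at 0 °C.
m_melt = 66026 / L_f = 197.7 g.

m_melted ≈ 198 g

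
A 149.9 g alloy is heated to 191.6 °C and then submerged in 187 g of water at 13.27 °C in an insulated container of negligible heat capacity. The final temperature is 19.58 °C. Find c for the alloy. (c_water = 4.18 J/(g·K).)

Heat lost by the alloy = heat gained by the water:
149.9×c×(191.6 − 19.58) = 187×4.18×(19.58 − 13.27)
25786 c = 4932.3  ⇒  c ≈ 0.1913 J/(g·K)

c ≈ 0.191 J/(g·K)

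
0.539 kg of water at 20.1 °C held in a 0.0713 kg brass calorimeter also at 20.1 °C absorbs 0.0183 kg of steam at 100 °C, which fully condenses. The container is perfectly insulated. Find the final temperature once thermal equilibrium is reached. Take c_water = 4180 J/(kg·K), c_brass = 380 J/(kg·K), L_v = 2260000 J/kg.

T_f ≈ 40.2 °C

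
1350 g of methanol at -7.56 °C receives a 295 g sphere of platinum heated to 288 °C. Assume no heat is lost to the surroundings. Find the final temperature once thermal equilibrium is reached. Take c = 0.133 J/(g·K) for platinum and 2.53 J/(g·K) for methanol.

T_f ≈ -4.2 °C

T_f is the heat-capacity-weighted average of the initial temperatures:
T_f = (39.23·288 + 3415.5·(-7.56)) / (39.23 + 3415.5)
    = -14521 / 3454.7 ≈ -4.20 °C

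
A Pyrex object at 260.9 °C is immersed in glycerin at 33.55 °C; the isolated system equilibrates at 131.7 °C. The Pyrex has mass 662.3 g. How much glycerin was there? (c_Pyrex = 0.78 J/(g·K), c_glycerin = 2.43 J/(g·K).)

Heat gained plus heat lost sum to zero:
662.3×0.78×(131.7 − 260.9) + m×2.43×(131.7 − 33.55) = 0
238.5 m = 66744
m = 66744/238.5 ≈ 279.8 g

m ≈ 280 g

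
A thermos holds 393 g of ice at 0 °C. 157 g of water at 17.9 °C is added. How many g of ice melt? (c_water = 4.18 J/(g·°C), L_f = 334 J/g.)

Cooling the water to 0 °C releases 157×4.18×17.9 = 11747 J.
Melting all 393 g of ice would need 393×334 = 131262 J.
11747 J < 131262 J, so only part of the ice melts and the system sits at 0 °C.
m_melt = 11747 / L_f = 35.17 g.

m_melted ≈ 35.2 g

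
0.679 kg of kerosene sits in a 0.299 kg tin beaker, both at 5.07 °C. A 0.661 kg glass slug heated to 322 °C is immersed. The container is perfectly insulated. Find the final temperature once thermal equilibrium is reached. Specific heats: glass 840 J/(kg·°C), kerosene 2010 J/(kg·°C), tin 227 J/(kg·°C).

T_f ≈ 93.6 °C

Setting the total heat transfer to zero:
0.661·840·(T − 322) + 0.679·2010·(T − 5.07) + 0.299·227·(T − 5.07) = 0
555.24(T − 322) + 1364.8(T − 5.07) + 67.87(T − 5.07) = 0
(555.24 + 1364.8 + 67.87) T = 555.24·322 + 1364.8·5.07 + 67.87·5.07
T ≈ 93.59 °C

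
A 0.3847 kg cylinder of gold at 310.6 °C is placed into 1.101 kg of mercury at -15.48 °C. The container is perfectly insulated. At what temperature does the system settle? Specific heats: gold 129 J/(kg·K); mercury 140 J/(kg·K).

T_f ≈ 63.9 °C

T_f is the heat-capacity-weighted average of the initial temperatures:
T_f = (49.63·310.6 + 154.14·(-15.48)) / (49.63 + 154.14)
    = 13028 / 203.77 ≈ 63.94 °C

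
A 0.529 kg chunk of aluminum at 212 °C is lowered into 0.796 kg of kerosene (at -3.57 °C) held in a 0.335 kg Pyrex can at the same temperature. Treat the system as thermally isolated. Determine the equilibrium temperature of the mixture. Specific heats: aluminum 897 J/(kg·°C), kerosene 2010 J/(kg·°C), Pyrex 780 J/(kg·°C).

T_f ≈ 40.2 °C

Setting the total heat transfer to zero:
0.529·897·(T − 212) + 0.796·2010·(T − (-3.57)) + 0.335·780·(T − (-3.57)) = 0
474.51(T − 212) + 1600(T − (-3.57)) + 261.3(T − (-3.57)) = 0
(474.51 + 1600 + 261.3) T = 474.51·212 + 1600·(-3.57) + 261.3·(-3.57)
T = 93952/2335.8 ≈ 40.22 °C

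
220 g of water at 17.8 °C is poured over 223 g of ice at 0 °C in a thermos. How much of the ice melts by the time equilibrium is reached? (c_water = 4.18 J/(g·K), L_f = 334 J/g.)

Heat available from the water dropping to 0 °C: 220·4.18·17.8 = 16369 J.
Melting all 223 g of ice would need 223·334 = 74482 J.
That's not enough to melt it all — equilibrium is at 0 °C with ice remaining.
m_melt = 16369 / L_f = 49.01 g.

m_melted ≈ 49 g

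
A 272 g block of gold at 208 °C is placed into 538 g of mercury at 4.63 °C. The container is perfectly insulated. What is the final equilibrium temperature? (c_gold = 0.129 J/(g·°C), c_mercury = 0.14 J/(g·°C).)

Set heat shed by the hot body equal to heat absorbed by the cold body:
272*0.129*(208 − T) = 538*0.14*(T − 4.63)
35.09(208 − T) = 75.32(T − 4.63)
110.41 T = 7647  ⇒  T ≈ 69.26 °C

T_f ≈ 69.3 °C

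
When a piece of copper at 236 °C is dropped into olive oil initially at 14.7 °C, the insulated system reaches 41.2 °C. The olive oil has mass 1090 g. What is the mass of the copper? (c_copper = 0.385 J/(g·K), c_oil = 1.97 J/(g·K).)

m ≈ 759 g

Conservation of energy gives ΣQ = 0:
m×0.385×(41.2 − 236) + 1090×1.97×(41.2 − 14.7) = 0
-75 m = -56903
m = -56903/-75 ≈ 758.7 g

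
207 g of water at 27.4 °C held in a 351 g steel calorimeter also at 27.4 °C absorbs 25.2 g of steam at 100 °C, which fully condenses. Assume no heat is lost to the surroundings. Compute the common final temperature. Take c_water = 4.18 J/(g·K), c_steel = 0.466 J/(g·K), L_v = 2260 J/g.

Sum of m c ΔT and latent-heat terms is zero:
condense steam: −25.2×2260 = −56952; condensate cools 100→T: 25.2×4.18×(T − 100) = 105.34(T − 100); original water: 865.26(T − 27.4); cup: 163.57(T − 27.4)
1134.2 T = 56952 + 10534 + 28190 = 95675
T ≈ 84.36 °C — below 100 °C, confirming all the steam condensed.

T_f ≈ 84.4 °C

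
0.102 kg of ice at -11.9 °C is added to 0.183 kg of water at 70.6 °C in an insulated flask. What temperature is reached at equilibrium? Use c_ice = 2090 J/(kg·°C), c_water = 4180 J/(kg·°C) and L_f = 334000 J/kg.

T_f ≈ 14.6 °C

Heat gained plus heat lost sum to zero:
ice -11.9→0 °C: 0.102·2090·11.9 = 2536.8; fusion: m_ice L_f = 0.102·334000 = 34068; meltwater 0→T: 0.102·4180·T = 426.36 T; water cools: 0.183·4180·(T − 70.6) = 764.94(T − 70.6)
1191.3 T = 54005 − 36605 = 17400
T ≈ 14.61 °C (positive, so assuming full melt was valid).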